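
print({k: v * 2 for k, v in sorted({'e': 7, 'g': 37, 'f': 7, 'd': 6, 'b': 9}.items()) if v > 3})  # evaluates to {'b': 18, 'd': 12, 'e': 14, 'f': 14, 'g': 74}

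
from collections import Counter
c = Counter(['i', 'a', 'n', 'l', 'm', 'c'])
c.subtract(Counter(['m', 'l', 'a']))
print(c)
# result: Counter({'i': 1, 'n': 1, 'c': 1, 'a': 0, 'l': 0, 'm': 0})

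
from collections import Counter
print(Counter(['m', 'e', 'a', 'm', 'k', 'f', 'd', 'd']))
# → Counter({'m': 2, 'd': 2, 'e': 1, 'a': 1, 'k': 1, 'f': 1})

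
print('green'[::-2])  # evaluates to neg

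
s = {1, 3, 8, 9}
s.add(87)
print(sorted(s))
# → [1, 3, 8, 9, 87]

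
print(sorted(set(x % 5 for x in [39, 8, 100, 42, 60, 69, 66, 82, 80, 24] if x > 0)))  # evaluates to [0, 1, 2, 3, 4]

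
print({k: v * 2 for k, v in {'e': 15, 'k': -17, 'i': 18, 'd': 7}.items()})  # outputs {'e': 30, 'k': -34, 'i': 36, 'd': 14}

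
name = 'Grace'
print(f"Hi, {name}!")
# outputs Hi, Grace!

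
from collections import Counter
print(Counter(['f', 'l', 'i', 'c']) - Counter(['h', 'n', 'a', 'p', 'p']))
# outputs Counter({'f': 1, 'l': 1, 'i': 1, 'c': 1})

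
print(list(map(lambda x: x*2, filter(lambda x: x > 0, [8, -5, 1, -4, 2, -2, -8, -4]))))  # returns [16, 2, 4]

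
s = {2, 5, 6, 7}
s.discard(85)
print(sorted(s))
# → [2, 5, 6, 7]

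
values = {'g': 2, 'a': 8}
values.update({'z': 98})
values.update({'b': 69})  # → {'g': 2, 'a': 8, 'z': 98, 'b': 69}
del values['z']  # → {'g': 2, 'a': 8, 'b': 69}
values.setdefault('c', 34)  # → 34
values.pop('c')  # 34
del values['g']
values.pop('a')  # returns 8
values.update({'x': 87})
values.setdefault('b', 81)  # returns 69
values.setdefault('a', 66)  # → 66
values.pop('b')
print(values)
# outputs {'x': 87, 'a': 66}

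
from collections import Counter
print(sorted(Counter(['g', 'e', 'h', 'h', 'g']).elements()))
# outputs ['e', 'g', 'g', 'h', 'h']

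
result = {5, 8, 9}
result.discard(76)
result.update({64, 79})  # {5, 8, 9, 64, 79}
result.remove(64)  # {5, 8, 9, 79}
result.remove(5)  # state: {8, 9, 79}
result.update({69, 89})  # {8, 9, 69, 79, 89}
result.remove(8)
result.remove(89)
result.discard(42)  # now {9, 69, 79}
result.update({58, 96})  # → {9, 58, 69, 79, 96}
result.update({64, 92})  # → {9, 58, 64, 69, 79, 92, 96}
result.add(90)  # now {9, 58, 64, 69, 79, 90, 92, 96}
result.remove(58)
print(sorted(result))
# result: [9, 64, 69, 79, 90, 92, 96]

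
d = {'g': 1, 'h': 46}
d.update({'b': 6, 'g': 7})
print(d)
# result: {'g': 7, 'h': 46, 'b': 6}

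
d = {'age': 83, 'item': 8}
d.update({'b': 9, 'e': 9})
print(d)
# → {'age': 83, 'item': 8, 'b': 9, 'e': 9}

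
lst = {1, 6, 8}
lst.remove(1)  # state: {6, 8}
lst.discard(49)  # {6, 8}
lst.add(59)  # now {6, 8, 59}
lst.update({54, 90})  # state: {6, 8, 54, 59, 90}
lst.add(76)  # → {6, 8, 54, 59, 76, 90}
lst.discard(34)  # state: {6, 8, 54, 59, 76, 90}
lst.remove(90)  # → {6, 8, 54, 59, 76}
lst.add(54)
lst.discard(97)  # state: {6, 8, 54, 59, 76}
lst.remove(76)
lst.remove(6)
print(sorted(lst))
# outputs [8, 54, 59]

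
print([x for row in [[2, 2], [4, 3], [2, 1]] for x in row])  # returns [2, 2, 4, 3, 2, 1]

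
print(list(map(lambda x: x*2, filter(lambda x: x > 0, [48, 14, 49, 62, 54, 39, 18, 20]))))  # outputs [96, 28, 98, 124, 108, 78, 36, 40]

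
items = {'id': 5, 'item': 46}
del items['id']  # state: {'item': 46}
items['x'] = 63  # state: {'item': 46, 'x': 63}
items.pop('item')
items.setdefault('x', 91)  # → 63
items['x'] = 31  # {'x': 31}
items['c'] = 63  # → {'x': 31, 'c': 63}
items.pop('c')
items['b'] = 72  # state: {'x': 31, 'b': 72}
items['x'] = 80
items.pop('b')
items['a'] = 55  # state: {'x': 80, 'a': 55}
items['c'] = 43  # {'x': 80, 'a': 55, 'c': 43}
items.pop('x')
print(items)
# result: {'a': 55, 'c': 43}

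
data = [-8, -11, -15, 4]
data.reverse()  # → [4, -15, -11, -8]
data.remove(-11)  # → [4, -15, -8]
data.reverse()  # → [-8, -15, 4]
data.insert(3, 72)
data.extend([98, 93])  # [-8, -15, 4, 72, 98, 93]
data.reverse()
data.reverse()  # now [-8, -15, 4, 72, 98, 93]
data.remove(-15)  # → [-8, 4, 72, 98, 93]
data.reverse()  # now [93, 98, 72, 4, -8]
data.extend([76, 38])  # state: [93, 98, 72, 4, -8, 76, 38]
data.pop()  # 38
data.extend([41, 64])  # [93, 98, 72, 4, -8, 76, 41, 64]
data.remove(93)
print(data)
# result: [98, 72, 4, -8, 76, 41, 64]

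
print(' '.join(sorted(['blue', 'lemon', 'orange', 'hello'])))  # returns blue hello lemon orange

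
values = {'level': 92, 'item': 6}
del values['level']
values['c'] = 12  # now {'item': 6, 'c': 12}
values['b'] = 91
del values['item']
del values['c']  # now {'b': 91}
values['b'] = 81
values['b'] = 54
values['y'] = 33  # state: {'b': 54, 'y': 33}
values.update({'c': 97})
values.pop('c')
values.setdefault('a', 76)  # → 76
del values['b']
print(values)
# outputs {'y': 33, 'a': 76}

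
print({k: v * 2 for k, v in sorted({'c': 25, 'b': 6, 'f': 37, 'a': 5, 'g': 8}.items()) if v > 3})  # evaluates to {'a': 10, 'b': 12, 'c': 50, 'f': 74, 'g': 16}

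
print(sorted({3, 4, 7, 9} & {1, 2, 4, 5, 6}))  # [4]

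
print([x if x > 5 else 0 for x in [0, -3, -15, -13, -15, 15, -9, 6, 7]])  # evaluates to [0, 0, 0, 0, 0, 15, 0, 6, 7]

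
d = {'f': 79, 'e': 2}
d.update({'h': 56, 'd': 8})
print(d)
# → {'f': 79, 'e': 2, 'h': 56, 'd': 8}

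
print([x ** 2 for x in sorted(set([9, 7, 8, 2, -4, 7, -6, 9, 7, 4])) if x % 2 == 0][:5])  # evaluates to [36, 16, 4, 16, 64]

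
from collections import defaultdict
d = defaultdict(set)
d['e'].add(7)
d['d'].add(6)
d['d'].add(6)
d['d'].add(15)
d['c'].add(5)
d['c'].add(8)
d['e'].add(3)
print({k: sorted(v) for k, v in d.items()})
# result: {'e': [3, 7], 'd': [6, 15], 'c': [5, 8]}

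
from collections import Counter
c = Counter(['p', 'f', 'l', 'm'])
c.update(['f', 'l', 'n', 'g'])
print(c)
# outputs Counter({'f': 2, 'l': 2, 'p': 1, 'm': 1, 'n': 1, 'g': 1})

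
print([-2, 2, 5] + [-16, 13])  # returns [-2, 2, 5, -16, 13]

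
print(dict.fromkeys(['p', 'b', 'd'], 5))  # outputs {'p': 5, 'b': 5, 'd': 5}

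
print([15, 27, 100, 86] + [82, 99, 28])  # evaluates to [15, 27, 100, 86, 82, 99, 28]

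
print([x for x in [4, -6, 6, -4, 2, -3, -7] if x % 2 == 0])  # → [4, -6, 6, -4, 2]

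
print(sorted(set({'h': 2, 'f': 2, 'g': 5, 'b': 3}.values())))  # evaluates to [2, 3, 5]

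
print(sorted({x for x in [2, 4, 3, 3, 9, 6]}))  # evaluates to [2, 3, 4, 6, 9]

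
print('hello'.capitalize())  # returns Hello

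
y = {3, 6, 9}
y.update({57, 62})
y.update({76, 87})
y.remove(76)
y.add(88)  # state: {3, 6, 9, 57, 62, 87, 88}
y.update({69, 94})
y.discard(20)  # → {3, 6, 9, 57, 62, 69, 87, 88, 94}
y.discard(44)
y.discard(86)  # {3, 6, 9, 57, 62, 69, 87, 88, 94}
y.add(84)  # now {3, 6, 9, 57, 62, 69, 84, 87, 88, 94}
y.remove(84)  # {3, 6, 9, 57, 62, 69, 87, 88, 94}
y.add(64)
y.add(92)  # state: {3, 6, 9, 57, 62, 64, 69, 87, 88, 92, 94}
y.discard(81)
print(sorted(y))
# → [3, 6, 9, 57, 62, 64, 69, 87, 88, 92, 94]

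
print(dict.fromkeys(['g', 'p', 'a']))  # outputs {'g': None, 'p': None, 'a': None}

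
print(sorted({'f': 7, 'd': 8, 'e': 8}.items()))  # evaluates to [('d', 8), ('e', 8), ('f', 7)]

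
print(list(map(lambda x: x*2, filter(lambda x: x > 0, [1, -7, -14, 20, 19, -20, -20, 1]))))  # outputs [2, 40, 38, 2]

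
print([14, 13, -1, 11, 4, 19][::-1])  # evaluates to [19, 4, 11, -1, 13, 14]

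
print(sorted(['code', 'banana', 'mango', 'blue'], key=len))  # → ['code', 'blue', 'mango', 'banana']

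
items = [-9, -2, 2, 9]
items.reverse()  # [9, 2, -2, -9]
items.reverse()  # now [-9, -2, 2, 9]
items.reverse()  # [9, 2, -2, -9]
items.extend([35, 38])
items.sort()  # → [-9, -2, 2, 9, 35, 38]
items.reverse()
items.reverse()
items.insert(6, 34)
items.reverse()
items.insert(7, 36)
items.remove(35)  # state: [34, 38, 9, 2, -2, -9, 36]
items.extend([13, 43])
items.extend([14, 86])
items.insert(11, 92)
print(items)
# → [34, 38, 9, 2, -2, -9, 36, 13, 43, 14, 86, 92]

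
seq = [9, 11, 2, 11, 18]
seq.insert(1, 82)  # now [9, 82, 11, 2, 11, 18]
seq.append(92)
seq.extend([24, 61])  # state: [9, 82, 11, 2, 11, 18, 92, 24, 61]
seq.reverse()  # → [61, 24, 92, 18, 11, 2, 11, 82, 9]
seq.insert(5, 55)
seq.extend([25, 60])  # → [61, 24, 92, 18, 11, 55, 2, 11, 82, 9, 25, 60]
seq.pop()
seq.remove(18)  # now [61, 24, 92, 11, 55, 2, 11, 82, 9, 25]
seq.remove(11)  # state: [61, 24, 92, 55, 2, 11, 82, 9, 25]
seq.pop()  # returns 25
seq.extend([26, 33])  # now [61, 24, 92, 55, 2, 11, 82, 9, 26, 33]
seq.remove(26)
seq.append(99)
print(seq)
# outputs [61, 24, 92, 55, 2, 11, 82, 9, 33, 99]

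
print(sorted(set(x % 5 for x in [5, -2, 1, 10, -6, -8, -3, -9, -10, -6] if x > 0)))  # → [0, 1]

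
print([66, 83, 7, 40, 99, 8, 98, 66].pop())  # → 66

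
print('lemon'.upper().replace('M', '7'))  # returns LE7ON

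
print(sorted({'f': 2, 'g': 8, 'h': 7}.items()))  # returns [('f', 2), ('g', 8), ('h', 7)]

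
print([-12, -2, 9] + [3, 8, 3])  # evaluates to [-12, -2, 9, 3, 8, 3]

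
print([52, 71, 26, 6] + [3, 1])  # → [52, 71, 26, 6, 3, 1]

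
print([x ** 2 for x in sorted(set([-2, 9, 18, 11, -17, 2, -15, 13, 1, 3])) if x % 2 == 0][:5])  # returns [4, 4, 324]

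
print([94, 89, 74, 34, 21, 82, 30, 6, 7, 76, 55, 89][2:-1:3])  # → [74, 82, 7]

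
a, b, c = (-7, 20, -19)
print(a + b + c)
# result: -6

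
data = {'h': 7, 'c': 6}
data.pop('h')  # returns 7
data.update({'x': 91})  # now {'c': 6, 'x': 91}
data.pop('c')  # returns 6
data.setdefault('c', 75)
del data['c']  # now {'x': 91}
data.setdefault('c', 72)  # 72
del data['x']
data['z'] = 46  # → {'c': 72, 'z': 46}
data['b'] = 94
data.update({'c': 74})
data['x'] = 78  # {'c': 74, 'z': 46, 'b': 94, 'x': 78}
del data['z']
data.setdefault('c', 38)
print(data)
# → {'c': 74, 'b': 94, 'x': 78}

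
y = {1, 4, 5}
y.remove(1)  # {4, 5}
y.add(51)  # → {4, 5, 51}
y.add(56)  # {4, 5, 51, 56}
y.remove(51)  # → {4, 5, 56}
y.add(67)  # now {4, 5, 56, 67}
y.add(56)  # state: {4, 5, 56, 67}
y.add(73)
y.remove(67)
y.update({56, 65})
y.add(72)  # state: {4, 5, 56, 65, 72, 73}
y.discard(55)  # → {4, 5, 56, 65, 72, 73}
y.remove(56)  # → {4, 5, 65, 72, 73}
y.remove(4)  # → {5, 65, 72, 73}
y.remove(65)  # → {5, 72, 73}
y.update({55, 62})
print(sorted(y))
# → [5, 55, 62, 72, 73]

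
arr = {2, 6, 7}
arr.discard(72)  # {2, 6, 7}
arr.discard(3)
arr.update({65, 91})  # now {2, 6, 7, 65, 91}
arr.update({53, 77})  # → {2, 6, 7, 53, 65, 77, 91}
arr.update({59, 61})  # {2, 6, 7, 53, 59, 61, 65, 77, 91}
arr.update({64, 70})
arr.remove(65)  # {2, 6, 7, 53, 59, 61, 64, 70, 77, 91}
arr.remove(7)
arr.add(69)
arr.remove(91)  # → {2, 6, 53, 59, 61, 64, 69, 70, 77}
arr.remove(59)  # {2, 6, 53, 61, 64, 69, 70, 77}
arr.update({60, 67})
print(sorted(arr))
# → [2, 6, 53, 60, 61, 64, 67, 69, 70, 77]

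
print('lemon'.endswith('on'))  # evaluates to True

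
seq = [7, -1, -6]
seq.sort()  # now [-6, -1, 7]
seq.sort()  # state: [-6, -1, 7]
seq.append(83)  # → [-6, -1, 7, 83]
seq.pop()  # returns 83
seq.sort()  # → [-6, -1, 7]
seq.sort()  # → [-6, -1, 7]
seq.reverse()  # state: [7, -1, -6]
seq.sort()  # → [-6, -1, 7]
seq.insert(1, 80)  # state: [-6, 80, -1, 7]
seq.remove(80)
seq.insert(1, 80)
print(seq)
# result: [-6, 80, -1, 7]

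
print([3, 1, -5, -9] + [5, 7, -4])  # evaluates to [3, 1, -5, -9, 5, 7, -4]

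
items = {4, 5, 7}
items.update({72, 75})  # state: {4, 5, 7, 72, 75}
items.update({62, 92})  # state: {4, 5, 7, 62, 72, 75, 92}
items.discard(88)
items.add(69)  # {4, 5, 7, 62, 69, 72, 75, 92}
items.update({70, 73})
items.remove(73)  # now {4, 5, 7, 62, 69, 70, 72, 75, 92}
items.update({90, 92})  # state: {4, 5, 7, 62, 69, 70, 72, 75, 90, 92}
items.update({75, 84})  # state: {4, 5, 7, 62, 69, 70, 72, 75, 84, 90, 92}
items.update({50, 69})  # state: {4, 5, 7, 50, 62, 69, 70, 72, 75, 84, 90, 92}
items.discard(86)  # {4, 5, 7, 50, 62, 69, 70, 72, 75, 84, 90, 92}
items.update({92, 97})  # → {4, 5, 7, 50, 62, 69, 70, 72, 75, 84, 90, 92, 97}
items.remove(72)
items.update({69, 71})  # {4, 5, 7, 50, 62, 69, 70, 71, 75, 84, 90, 92, 97}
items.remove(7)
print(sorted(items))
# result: [4, 5, 50, 62, 69, 70, 71, 75, 84, 90, 92, 97]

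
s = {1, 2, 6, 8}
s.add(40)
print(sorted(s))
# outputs [1, 2, 6, 8, 40]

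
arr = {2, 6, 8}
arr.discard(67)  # {2, 6, 8}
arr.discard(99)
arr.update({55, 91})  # {2, 6, 8, 55, 91}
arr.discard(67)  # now {2, 6, 8, 55, 91}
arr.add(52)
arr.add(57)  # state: {2, 6, 8, 52, 55, 57, 91}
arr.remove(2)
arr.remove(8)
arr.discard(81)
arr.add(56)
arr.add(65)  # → {6, 52, 55, 56, 57, 65, 91}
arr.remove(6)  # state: {52, 55, 56, 57, 65, 91}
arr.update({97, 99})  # {52, 55, 56, 57, 65, 91, 97, 99}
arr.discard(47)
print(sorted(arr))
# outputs [52, 55, 56, 57, 65, 91, 97, 99]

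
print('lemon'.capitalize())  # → Lemon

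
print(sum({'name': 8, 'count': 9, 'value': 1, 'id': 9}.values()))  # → 27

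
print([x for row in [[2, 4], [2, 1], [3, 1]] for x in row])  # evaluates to [2, 4, 2, 1, 3, 1]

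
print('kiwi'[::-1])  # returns iwik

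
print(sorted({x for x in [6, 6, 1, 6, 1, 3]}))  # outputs [1, 3, 6]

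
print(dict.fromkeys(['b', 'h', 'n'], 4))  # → {'b': 4, 'h': 4, 'n': 4}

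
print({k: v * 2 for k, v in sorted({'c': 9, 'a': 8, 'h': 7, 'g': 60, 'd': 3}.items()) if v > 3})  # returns {'a': 16, 'c': 18, 'g': 120, 'h': 14}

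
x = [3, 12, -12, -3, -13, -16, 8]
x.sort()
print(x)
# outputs [-16, -13, -12, -3, 3, 8, 12]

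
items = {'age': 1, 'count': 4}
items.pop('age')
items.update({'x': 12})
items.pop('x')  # 12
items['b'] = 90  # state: {'count': 4, 'b': 90}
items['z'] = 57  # {'count': 4, 'b': 90, 'z': 57}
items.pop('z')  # 57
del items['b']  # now {'count': 4}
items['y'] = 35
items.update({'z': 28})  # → {'count': 4, 'y': 35, 'z': 28}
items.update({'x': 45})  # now {'count': 4, 'y': 35, 'z': 28, 'x': 45}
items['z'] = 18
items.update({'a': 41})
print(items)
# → {'count': 4, 'y': 35, 'z': 18, 'x': 45, 'a': 41}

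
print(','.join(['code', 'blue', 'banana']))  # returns code,blue,banana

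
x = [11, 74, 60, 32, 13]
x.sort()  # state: [11, 13, 32, 60, 74]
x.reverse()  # [74, 60, 32, 13, 11]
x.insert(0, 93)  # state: [93, 74, 60, 32, 13, 11]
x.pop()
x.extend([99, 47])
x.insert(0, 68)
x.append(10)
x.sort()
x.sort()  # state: [10, 13, 32, 47, 60, 68, 74, 93, 99]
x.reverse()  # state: [99, 93, 74, 68, 60, 47, 32, 13, 10]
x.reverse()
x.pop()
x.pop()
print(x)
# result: [10, 13, 32, 47, 60, 68, 74]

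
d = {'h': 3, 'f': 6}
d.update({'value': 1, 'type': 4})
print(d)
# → {'h': 3, 'f': 6, 'value': 1, 'type': 4}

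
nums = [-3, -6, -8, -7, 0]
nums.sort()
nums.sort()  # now [-8, -7, -6, -3, 0]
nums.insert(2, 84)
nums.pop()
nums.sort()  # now [-8, -7, -6, -3, 84]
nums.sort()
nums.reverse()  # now [84, -3, -6, -7, -8]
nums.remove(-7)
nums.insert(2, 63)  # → [84, -3, 63, -6, -8]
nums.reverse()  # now [-8, -6, 63, -3, 84]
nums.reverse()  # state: [84, -3, 63, -6, -8]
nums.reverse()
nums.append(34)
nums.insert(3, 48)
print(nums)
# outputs [-8, -6, 63, 48, -3, 84, 34]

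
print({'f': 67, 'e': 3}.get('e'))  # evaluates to 3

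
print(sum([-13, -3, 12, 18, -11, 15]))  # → 18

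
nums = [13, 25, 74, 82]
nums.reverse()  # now [82, 74, 25, 13]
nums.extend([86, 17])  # [82, 74, 25, 13, 86, 17]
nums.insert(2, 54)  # [82, 74, 54, 25, 13, 86, 17]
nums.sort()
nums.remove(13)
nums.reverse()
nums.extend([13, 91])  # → [86, 82, 74, 54, 25, 17, 13, 91]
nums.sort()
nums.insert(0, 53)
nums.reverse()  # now [91, 86, 82, 74, 54, 25, 17, 13, 53]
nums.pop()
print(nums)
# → [91, 86, 82, 74, 54, 25, 17, 13]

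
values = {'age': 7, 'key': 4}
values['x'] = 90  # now {'age': 7, 'key': 4, 'x': 90}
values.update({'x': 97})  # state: {'age': 7, 'key': 4, 'x': 97}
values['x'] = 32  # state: {'age': 7, 'key': 4, 'x': 32}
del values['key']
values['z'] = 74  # {'age': 7, 'x': 32, 'z': 74}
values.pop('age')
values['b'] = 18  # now {'x': 32, 'z': 74, 'b': 18}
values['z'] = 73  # {'x': 32, 'z': 73, 'b': 18}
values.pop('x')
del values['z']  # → {'b': 18}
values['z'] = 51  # {'b': 18, 'z': 51}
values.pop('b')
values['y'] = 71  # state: {'z': 51, 'y': 71}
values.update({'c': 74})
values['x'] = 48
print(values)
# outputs {'z': 51, 'y': 71, 'c': 74, 'x': 48}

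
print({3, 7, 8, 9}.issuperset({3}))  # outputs True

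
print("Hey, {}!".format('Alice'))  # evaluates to Hey, Alice!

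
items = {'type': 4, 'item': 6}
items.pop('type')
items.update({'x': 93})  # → {'item': 6, 'x': 93}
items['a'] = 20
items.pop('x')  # 93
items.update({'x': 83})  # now {'item': 6, 'a': 20, 'x': 83}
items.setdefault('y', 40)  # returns 40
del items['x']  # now {'item': 6, 'a': 20, 'y': 40}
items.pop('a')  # 20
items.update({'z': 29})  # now {'item': 6, 'y': 40, 'z': 29}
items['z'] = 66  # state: {'item': 6, 'y': 40, 'z': 66}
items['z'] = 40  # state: {'item': 6, 'y': 40, 'z': 40}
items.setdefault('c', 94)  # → 94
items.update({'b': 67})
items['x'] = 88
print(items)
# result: {'item': 6, 'y': 40, 'z': 40, 'c': 94, 'b': 67, 'x': 88}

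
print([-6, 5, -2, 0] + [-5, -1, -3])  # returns [-6, 5, -2, 0, -5, -1, -3]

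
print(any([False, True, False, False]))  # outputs True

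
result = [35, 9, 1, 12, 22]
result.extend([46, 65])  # [35, 9, 1, 12, 22, 46, 65]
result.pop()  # 65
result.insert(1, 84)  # [35, 84, 9, 1, 12, 22, 46]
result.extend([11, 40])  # [35, 84, 9, 1, 12, 22, 46, 11, 40]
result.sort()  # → [1, 9, 11, 12, 22, 35, 40, 46, 84]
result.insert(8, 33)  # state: [1, 9, 11, 12, 22, 35, 40, 46, 33, 84]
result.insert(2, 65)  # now [1, 9, 65, 11, 12, 22, 35, 40, 46, 33, 84]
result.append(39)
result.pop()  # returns 39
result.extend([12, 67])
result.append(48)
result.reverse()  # [48, 67, 12, 84, 33, 46, 40, 35, 22, 12, 11, 65, 9, 1]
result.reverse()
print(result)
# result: [1, 9, 65, 11, 12, 22, 35, 40, 46, 33, 84, 12, 67, 48]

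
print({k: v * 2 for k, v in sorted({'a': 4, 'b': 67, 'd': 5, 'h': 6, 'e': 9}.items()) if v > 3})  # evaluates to {'a': 8, 'b': 134, 'd': 10, 'e': 18, 'h': 12}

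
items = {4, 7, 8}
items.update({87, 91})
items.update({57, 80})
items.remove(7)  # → {4, 8, 57, 80, 87, 91}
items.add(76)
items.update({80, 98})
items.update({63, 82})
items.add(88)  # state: {4, 8, 57, 63, 76, 80, 82, 87, 88, 91, 98}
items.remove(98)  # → {4, 8, 57, 63, 76, 80, 82, 87, 88, 91}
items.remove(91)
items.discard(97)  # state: {4, 8, 57, 63, 76, 80, 82, 87, 88}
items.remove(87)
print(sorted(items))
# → [4, 8, 57, 63, 76, 80, 82, 88]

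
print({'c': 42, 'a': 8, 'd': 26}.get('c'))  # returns 42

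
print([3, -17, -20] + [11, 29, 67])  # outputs [3, -17, -20, 11, 29, 67]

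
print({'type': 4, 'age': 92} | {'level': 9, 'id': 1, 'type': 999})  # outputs {'type': 999, 'age': 92, 'level': 9, 'id': 1}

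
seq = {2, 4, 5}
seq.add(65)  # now {2, 4, 5, 65}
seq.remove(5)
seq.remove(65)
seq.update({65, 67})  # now {2, 4, 65, 67}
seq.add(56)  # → {2, 4, 56, 65, 67}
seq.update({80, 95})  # {2, 4, 56, 65, 67, 80, 95}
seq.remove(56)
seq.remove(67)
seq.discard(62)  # {2, 4, 65, 80, 95}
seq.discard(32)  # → {2, 4, 65, 80, 95}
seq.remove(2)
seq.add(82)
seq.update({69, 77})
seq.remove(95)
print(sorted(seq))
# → [4, 65, 69, 77, 80, 82]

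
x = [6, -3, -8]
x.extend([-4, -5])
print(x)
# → [6, -3, -8, -4, -5]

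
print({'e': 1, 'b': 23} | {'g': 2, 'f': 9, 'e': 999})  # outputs {'e': 999, 'b': 23, 'g': 2, 'f': 9}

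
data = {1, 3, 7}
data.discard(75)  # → {1, 3, 7}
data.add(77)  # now {1, 3, 7, 77}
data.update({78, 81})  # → {1, 3, 7, 77, 78, 81}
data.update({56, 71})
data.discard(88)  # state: {1, 3, 7, 56, 71, 77, 78, 81}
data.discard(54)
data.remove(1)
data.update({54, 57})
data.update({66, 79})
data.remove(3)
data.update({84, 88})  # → {7, 54, 56, 57, 66, 71, 77, 78, 79, 81, 84, 88}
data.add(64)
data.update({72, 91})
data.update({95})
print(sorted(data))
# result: [7, 54, 56, 57, 64, 66, 71, 72, 77, 78, 79, 81, 84, 88, 91, 95]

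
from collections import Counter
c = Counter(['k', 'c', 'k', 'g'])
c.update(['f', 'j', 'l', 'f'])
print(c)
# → Counter({'k': 2, 'f': 2, 'c': 1, 'g': 1, 'j': 1, 'l': 1})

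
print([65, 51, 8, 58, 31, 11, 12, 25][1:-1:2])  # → [51, 58, 11]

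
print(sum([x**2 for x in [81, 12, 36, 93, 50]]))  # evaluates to 19150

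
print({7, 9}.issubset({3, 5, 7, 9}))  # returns True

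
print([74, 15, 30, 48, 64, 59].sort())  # None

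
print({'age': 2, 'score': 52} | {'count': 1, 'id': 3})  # {'age': 2, 'score': 52, 'count': 1, 'id': 3}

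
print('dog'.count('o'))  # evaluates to 1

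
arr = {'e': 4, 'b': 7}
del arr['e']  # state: {'b': 7}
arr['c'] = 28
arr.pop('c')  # 28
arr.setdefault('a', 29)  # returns 29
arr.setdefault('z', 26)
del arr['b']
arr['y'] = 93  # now {'a': 29, 'z': 26, 'y': 93}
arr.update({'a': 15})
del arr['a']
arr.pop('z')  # 26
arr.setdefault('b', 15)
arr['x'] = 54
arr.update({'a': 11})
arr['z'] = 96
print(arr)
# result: {'y': 93, 'b': 15, 'x': 54, 'a': 11, 'z': 96}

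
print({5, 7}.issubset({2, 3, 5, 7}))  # True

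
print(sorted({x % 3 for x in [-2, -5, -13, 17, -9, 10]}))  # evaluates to [0, 1, 2]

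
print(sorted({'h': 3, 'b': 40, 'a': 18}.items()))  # [('a', 18), ('b', 40), ('h', 3)]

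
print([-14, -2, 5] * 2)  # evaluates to [-14, -2, 5, -14, -2, 5]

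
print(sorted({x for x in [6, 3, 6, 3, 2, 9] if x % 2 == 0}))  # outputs [2, 6]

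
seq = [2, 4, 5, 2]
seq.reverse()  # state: [2, 5, 4, 2]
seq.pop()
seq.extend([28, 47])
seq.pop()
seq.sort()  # [2, 4, 5, 28]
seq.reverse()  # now [28, 5, 4, 2]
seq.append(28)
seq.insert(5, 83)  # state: [28, 5, 4, 2, 28, 83]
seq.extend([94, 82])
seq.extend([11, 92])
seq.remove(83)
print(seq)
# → [28, 5, 4, 2, 28, 94, 82, 11, 92]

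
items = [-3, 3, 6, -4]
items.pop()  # -4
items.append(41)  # [-3, 3, 6, 41]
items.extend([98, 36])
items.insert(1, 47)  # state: [-3, 47, 3, 6, 41, 98, 36]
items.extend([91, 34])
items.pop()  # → 34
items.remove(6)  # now [-3, 47, 3, 41, 98, 36, 91]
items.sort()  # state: [-3, 3, 36, 41, 47, 91, 98]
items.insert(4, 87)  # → [-3, 3, 36, 41, 87, 47, 91, 98]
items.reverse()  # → [98, 91, 47, 87, 41, 36, 3, -3]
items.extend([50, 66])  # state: [98, 91, 47, 87, 41, 36, 3, -3, 50, 66]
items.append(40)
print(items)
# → [98, 91, 47, 87, 41, 36, 3, -3, 50, 66, 40]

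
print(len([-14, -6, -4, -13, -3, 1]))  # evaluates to 6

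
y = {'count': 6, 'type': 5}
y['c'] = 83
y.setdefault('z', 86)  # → 86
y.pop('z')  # 86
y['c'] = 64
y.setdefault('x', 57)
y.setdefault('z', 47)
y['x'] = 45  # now {'count': 6, 'type': 5, 'c': 64, 'x': 45, 'z': 47}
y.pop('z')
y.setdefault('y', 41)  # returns 41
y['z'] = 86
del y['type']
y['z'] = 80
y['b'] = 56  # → {'count': 6, 'c': 64, 'x': 45, 'y': 41, 'z': 80, 'b': 56}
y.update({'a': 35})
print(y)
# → {'count': 6, 'c': 64, 'x': 45, 'y': 41, 'z': 80, 'b': 56, 'a': 35}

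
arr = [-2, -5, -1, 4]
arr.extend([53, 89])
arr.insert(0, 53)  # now [53, -2, -5, -1, 4, 53, 89]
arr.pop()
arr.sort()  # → [-5, -2, -1, 4, 53, 53]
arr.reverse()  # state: [53, 53, 4, -1, -2, -5]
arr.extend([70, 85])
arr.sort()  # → [-5, -2, -1, 4, 53, 53, 70, 85]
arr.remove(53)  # [-5, -2, -1, 4, 53, 70, 85]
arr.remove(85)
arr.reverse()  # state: [70, 53, 4, -1, -2, -5]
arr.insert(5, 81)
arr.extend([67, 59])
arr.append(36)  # [70, 53, 4, -1, -2, 81, -5, 67, 59, 36]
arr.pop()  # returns 36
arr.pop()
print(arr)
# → [70, 53, 4, -1, -2, 81, -5, 67]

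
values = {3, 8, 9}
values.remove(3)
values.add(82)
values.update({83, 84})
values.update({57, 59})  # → {8, 9, 57, 59, 82, 83, 84}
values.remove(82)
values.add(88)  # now {8, 9, 57, 59, 83, 84, 88}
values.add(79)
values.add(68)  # {8, 9, 57, 59, 68, 79, 83, 84, 88}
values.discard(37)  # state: {8, 9, 57, 59, 68, 79, 83, 84, 88}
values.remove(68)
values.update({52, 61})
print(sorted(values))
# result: [8, 9, 52, 57, 59, 61, 79, 83, 84, 88]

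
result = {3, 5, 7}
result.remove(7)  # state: {3, 5}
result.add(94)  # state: {3, 5, 94}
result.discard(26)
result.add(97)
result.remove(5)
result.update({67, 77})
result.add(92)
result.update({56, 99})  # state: {3, 56, 67, 77, 92, 94, 97, 99}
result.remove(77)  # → {3, 56, 67, 92, 94, 97, 99}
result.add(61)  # {3, 56, 61, 67, 92, 94, 97, 99}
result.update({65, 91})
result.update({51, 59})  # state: {3, 51, 56, 59, 61, 65, 67, 91, 92, 94, 97, 99}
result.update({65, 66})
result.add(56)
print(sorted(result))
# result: [3, 51, 56, 59, 61, 65, 66, 67, 91, 92, 94, 97, 99]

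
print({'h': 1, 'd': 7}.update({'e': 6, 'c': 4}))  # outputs None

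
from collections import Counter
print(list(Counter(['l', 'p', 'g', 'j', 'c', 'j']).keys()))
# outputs ['l', 'p', 'g', 'j', 'c']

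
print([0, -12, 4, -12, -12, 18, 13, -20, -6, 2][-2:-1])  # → [-6]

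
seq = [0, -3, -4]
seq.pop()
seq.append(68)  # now [0, -3, 68]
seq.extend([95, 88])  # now [0, -3, 68, 95, 88]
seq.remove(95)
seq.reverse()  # [88, 68, -3, 0]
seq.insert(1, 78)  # [88, 78, 68, -3, 0]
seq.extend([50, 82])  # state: [88, 78, 68, -3, 0, 50, 82]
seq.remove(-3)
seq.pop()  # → 82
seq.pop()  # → 50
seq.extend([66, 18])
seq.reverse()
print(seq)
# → [18, 66, 0, 68, 78, 88]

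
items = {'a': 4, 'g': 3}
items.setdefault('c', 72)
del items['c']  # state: {'a': 4, 'g': 3}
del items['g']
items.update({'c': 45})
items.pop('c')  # 45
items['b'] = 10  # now {'a': 4, 'b': 10}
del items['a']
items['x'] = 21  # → {'b': 10, 'x': 21}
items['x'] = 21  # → {'b': 10, 'x': 21}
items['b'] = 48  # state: {'b': 48, 'x': 21}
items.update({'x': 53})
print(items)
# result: {'b': 48, 'x': 53}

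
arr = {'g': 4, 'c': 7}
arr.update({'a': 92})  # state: {'g': 4, 'c': 7, 'a': 92}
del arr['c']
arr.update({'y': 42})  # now {'g': 4, 'a': 92, 'y': 42}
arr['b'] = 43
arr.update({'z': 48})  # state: {'g': 4, 'a': 92, 'y': 42, 'b': 43, 'z': 48}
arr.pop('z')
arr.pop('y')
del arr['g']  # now {'a': 92, 'b': 43}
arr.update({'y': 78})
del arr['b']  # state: {'a': 92, 'y': 78}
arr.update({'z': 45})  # {'a': 92, 'y': 78, 'z': 45}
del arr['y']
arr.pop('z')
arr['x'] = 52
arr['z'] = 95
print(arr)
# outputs {'a': 92, 'x': 52, 'z': 95}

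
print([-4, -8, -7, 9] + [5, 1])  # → [-4, -8, -7, 9, 5, 1]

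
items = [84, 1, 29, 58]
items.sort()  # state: [1, 29, 58, 84]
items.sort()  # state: [1, 29, 58, 84]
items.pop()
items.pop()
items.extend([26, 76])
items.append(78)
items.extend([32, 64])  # [1, 29, 26, 76, 78, 32, 64]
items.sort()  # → [1, 26, 29, 32, 64, 76, 78]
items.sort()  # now [1, 26, 29, 32, 64, 76, 78]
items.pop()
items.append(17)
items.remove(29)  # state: [1, 26, 32, 64, 76, 17]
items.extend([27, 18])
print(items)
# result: [1, 26, 32, 64, 76, 17, 27, 18]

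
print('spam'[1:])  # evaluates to pam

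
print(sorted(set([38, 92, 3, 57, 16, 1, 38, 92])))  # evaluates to [1, 3, 16, 38, 57, 92]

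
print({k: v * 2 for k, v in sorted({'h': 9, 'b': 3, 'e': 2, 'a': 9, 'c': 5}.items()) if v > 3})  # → {'a': 18, 'c': 10, 'h': 18}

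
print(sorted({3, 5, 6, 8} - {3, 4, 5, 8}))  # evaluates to [6]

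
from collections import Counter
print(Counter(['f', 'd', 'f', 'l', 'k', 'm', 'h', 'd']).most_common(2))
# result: [('f', 2), ('d', 2)]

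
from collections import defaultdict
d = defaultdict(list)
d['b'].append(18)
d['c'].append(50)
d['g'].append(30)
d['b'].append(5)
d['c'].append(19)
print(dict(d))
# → {'b': [18, 5], 'c': [50, 19], 'g': [30]}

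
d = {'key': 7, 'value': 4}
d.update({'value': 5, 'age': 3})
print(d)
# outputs {'key': 7, 'value': 5, 'age': 3}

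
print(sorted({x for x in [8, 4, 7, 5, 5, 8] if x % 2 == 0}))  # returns [4, 8]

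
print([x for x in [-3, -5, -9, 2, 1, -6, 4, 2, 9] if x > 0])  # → [2, 1, 4, 2, 9]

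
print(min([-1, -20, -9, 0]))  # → -20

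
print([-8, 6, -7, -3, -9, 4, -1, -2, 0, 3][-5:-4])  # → [4]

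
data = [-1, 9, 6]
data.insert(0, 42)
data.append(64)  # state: [42, -1, 9, 6, 64]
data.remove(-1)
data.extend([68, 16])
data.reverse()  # [16, 68, 64, 6, 9, 42]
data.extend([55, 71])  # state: [16, 68, 64, 6, 9, 42, 55, 71]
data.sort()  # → [6, 9, 16, 42, 55, 64, 68, 71]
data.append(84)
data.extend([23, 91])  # [6, 9, 16, 42, 55, 64, 68, 71, 84, 23, 91]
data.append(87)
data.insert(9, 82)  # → [6, 9, 16, 42, 55, 64, 68, 71, 84, 82, 23, 91, 87]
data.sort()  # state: [6, 9, 16, 23, 42, 55, 64, 68, 71, 82, 84, 87, 91]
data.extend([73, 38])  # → [6, 9, 16, 23, 42, 55, 64, 68, 71, 82, 84, 87, 91, 73, 38]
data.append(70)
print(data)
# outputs [6, 9, 16, 23, 42, 55, 64, 68, 71, 82, 84, 87, 91, 73, 38, 70]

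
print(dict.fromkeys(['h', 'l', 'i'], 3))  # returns {'h': 3, 'l': 3, 'i': 3}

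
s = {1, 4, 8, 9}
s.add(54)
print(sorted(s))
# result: [1, 4, 8, 9, 54]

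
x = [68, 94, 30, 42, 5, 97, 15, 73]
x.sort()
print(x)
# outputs [5, 15, 30, 42, 68, 73, 94, 97]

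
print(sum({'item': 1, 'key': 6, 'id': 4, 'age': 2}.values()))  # 13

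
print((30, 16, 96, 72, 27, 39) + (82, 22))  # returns (30, 16, 96, 72, 27, 39, 82, 22)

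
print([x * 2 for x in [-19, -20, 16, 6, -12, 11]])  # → [-38, -40, 32, 12, -24, 22]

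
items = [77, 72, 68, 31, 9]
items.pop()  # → 9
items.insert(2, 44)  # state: [77, 72, 44, 68, 31]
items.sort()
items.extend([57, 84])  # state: [31, 44, 68, 72, 77, 57, 84]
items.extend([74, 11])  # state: [31, 44, 68, 72, 77, 57, 84, 74, 11]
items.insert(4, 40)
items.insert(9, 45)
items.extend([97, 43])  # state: [31, 44, 68, 72, 40, 77, 57, 84, 74, 45, 11, 97, 43]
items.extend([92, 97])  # [31, 44, 68, 72, 40, 77, 57, 84, 74, 45, 11, 97, 43, 92, 97]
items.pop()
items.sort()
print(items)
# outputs [11, 31, 40, 43, 44, 45, 57, 68, 72, 74, 77, 84, 92, 97]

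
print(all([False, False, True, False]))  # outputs False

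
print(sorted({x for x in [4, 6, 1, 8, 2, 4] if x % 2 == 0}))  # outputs [2, 4, 6, 8]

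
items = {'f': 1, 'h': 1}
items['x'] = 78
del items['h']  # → {'f': 1, 'x': 78}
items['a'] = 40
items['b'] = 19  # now {'f': 1, 'x': 78, 'a': 40, 'b': 19}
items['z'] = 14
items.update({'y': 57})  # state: {'f': 1, 'x': 78, 'a': 40, 'b': 19, 'z': 14, 'y': 57}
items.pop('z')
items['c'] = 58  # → {'f': 1, 'x': 78, 'a': 40, 'b': 19, 'y': 57, 'c': 58}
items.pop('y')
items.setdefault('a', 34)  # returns 40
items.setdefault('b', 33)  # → 19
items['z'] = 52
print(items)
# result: {'f': 1, 'x': 78, 'a': 40, 'b': 19, 'c': 58, 'z': 52}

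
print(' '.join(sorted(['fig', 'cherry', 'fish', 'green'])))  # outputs cherry fig fish green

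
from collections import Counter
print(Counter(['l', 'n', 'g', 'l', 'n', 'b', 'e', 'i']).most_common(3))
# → [('l', 2), ('n', 2), ('g', 1)]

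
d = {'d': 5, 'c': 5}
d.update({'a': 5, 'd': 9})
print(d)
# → {'d': 9, 'c': 5, 'a': 5}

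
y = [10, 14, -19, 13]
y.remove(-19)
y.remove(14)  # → [10, 13]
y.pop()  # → 13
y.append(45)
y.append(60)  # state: [10, 45, 60]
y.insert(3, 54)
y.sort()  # [10, 45, 54, 60]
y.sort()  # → [10, 45, 54, 60]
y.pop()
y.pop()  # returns 54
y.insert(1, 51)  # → [10, 51, 45]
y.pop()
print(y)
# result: [10, 51]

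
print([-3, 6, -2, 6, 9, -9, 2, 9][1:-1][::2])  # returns [6, 6, -9]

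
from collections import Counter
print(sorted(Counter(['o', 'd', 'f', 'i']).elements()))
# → ['d', 'f', 'i', 'o']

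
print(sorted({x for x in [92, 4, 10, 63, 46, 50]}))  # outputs [4, 10, 46, 50, 63, 92]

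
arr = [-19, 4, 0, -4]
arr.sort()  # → [-19, -4, 0, 4]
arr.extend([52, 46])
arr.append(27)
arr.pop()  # 27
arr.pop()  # 46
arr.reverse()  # [52, 4, 0, -4, -19]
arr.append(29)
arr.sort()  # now [-19, -4, 0, 4, 29, 52]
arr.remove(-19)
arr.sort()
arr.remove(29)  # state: [-4, 0, 4, 52]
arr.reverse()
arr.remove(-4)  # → [52, 4, 0]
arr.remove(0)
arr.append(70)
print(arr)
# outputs [52, 4, 70]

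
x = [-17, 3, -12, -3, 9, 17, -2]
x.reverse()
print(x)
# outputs [-2, 17, 9, -3, -12, 3, -17]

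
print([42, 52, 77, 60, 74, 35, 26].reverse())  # None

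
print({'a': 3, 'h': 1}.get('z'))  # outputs None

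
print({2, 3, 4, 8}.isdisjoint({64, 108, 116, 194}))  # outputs True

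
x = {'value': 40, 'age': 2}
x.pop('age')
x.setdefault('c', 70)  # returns 70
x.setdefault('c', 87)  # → 70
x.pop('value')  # 40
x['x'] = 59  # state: {'c': 70, 'x': 59}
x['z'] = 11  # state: {'c': 70, 'x': 59, 'z': 11}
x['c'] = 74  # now {'c': 74, 'x': 59, 'z': 11}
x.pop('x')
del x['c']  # {'z': 11}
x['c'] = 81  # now {'z': 11, 'c': 81}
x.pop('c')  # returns 81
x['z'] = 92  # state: {'z': 92}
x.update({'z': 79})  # {'z': 79}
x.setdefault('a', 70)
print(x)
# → {'z': 79, 'a': 70}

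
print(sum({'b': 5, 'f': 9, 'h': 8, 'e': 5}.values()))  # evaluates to 27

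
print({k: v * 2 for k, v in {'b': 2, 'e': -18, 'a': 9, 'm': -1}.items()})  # {'b': 4, 'e': -36, 'a': 18, 'm': -2}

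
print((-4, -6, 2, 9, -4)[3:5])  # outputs (9, -4)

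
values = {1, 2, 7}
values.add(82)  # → {1, 2, 7, 82}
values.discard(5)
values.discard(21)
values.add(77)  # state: {1, 2, 7, 77, 82}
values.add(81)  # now {1, 2, 7, 77, 81, 82}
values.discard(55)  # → {1, 2, 7, 77, 81, 82}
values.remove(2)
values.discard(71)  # {1, 7, 77, 81, 82}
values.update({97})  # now {1, 7, 77, 81, 82, 97}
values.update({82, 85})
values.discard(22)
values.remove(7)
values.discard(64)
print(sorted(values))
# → [1, 77, 81, 82, 85, 97]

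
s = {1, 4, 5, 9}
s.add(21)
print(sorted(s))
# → [1, 4, 5, 9, 21]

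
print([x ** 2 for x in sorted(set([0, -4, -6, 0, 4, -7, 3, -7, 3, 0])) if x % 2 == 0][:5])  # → [36, 16, 0, 16]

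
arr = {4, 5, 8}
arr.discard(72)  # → {4, 5, 8}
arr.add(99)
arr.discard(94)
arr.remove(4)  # {5, 8, 99}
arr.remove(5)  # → {8, 99}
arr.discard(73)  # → {8, 99}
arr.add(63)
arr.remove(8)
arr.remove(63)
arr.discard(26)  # {99}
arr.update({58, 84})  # {58, 84, 99}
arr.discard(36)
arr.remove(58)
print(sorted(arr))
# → [84, 99]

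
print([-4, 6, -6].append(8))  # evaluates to None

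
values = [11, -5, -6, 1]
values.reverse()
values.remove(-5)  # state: [1, -6, 11]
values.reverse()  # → [11, -6, 1]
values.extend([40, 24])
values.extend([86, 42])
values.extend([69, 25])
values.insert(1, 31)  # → [11, 31, -6, 1, 40, 24, 86, 42, 69, 25]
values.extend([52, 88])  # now [11, 31, -6, 1, 40, 24, 86, 42, 69, 25, 52, 88]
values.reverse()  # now [88, 52, 25, 69, 42, 86, 24, 40, 1, -6, 31, 11]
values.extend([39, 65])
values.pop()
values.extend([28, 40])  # [88, 52, 25, 69, 42, 86, 24, 40, 1, -6, 31, 11, 39, 28, 40]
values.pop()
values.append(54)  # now [88, 52, 25, 69, 42, 86, 24, 40, 1, -6, 31, 11, 39, 28, 54]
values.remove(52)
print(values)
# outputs [88, 25, 69, 42, 86, 24, 40, 1, -6, 31, 11, 39, 28, 54]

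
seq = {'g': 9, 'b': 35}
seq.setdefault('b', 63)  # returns 35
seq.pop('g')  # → 9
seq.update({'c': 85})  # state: {'b': 35, 'c': 85}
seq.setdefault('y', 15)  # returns 15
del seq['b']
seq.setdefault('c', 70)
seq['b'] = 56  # {'c': 85, 'y': 15, 'b': 56}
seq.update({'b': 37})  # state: {'c': 85, 'y': 15, 'b': 37}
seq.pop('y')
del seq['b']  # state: {'c': 85}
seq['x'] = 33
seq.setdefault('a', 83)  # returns 83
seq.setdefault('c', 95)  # 85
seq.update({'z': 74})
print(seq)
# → {'c': 85, 'x': 33, 'a': 83, 'z': 74}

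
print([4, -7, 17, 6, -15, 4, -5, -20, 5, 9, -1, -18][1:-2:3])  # [-7, -15, -20]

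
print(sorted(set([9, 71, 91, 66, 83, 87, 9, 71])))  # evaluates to [9, 66, 71, 83, 87, 91]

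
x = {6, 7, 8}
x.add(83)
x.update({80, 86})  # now {6, 7, 8, 80, 83, 86}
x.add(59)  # {6, 7, 8, 59, 80, 83, 86}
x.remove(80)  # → {6, 7, 8, 59, 83, 86}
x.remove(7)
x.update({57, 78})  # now {6, 8, 57, 59, 78, 83, 86}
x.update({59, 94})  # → {6, 8, 57, 59, 78, 83, 86, 94}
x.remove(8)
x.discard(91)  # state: {6, 57, 59, 78, 83, 86, 94}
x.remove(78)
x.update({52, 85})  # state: {6, 52, 57, 59, 83, 85, 86, 94}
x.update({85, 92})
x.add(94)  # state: {6, 52, 57, 59, 83, 85, 86, 92, 94}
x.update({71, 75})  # {6, 52, 57, 59, 71, 75, 83, 85, 86, 92, 94}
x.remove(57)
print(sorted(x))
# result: [6, 52, 59, 71, 75, 83, 85, 86, 92, 94]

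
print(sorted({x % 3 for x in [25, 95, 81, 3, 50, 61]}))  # [0, 1, 2]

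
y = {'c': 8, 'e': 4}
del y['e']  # {'c': 8}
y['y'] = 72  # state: {'c': 8, 'y': 72}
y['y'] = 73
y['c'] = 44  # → {'c': 44, 'y': 73}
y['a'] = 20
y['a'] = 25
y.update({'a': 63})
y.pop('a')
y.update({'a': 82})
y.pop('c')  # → 44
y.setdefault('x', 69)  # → 69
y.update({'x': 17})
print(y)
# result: {'y': 73, 'a': 82, 'x': 17}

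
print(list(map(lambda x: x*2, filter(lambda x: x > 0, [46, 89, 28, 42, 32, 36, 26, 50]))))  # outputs [92, 178, 56, 84, 64, 72, 52, 100]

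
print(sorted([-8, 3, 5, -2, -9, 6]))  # [-9, -8, -2, 3, 5, 6]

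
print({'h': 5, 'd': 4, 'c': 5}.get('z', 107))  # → 107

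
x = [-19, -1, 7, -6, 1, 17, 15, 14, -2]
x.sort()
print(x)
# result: [-19, -6, -2, -1, 1, 7, 14, 15, 17]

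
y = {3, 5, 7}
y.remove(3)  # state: {5, 7}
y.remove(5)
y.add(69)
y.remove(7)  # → {69}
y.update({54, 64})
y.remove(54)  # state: {64, 69}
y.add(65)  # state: {64, 65, 69}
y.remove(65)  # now {64, 69}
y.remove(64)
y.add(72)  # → {69, 72}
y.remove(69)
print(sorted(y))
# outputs [72]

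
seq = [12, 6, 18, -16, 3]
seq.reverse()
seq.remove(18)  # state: [3, -16, 6, 12]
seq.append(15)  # [3, -16, 6, 12, 15]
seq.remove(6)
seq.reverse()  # [15, 12, -16, 3]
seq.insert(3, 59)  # [15, 12, -16, 59, 3]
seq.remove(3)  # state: [15, 12, -16, 59]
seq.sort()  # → [-16, 12, 15, 59]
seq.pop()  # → 59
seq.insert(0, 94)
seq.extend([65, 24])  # [94, -16, 12, 15, 65, 24]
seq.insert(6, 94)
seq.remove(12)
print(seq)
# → [94, -16, 15, 65, 24, 94]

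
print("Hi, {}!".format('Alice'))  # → Hi, Alice!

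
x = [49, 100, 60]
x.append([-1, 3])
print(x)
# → [49, 100, 60, [-1, 3]]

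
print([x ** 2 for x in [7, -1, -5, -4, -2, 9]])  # [49, 1, 25, 16, 4, 81]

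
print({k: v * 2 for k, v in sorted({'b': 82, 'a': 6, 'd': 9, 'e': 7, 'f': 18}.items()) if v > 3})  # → {'a': 12, 'b': 164, 'd': 18, 'e': 14, 'f': 36}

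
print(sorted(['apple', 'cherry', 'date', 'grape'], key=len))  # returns ['date', 'apple', 'grape', 'cherry']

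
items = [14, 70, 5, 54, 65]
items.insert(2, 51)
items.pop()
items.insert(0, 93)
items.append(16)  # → [93, 14, 70, 51, 5, 54, 16]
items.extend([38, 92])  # [93, 14, 70, 51, 5, 54, 16, 38, 92]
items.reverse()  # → [92, 38, 16, 54, 5, 51, 70, 14, 93]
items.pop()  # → 93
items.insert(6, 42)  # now [92, 38, 16, 54, 5, 51, 42, 70, 14]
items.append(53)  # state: [92, 38, 16, 54, 5, 51, 42, 70, 14, 53]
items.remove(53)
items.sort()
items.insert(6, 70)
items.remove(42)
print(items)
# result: [5, 14, 16, 38, 51, 70, 54, 70, 92]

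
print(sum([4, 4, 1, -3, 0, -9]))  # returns -3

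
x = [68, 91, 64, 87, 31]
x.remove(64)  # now [68, 91, 87, 31]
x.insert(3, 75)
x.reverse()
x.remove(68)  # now [31, 75, 87, 91]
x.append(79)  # [31, 75, 87, 91, 79]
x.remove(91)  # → [31, 75, 87, 79]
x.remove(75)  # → [31, 87, 79]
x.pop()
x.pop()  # 87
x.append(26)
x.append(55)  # [31, 26, 55]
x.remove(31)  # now [26, 55]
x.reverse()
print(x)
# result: [55, 26]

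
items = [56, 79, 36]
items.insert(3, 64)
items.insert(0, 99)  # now [99, 56, 79, 36, 64]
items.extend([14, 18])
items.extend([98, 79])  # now [99, 56, 79, 36, 64, 14, 18, 98, 79]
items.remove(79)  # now [99, 56, 36, 64, 14, 18, 98, 79]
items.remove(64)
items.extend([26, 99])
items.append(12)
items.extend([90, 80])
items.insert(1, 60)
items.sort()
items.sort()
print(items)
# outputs [12, 14, 18, 26, 36, 56, 60, 79, 80, 90, 98, 99, 99]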